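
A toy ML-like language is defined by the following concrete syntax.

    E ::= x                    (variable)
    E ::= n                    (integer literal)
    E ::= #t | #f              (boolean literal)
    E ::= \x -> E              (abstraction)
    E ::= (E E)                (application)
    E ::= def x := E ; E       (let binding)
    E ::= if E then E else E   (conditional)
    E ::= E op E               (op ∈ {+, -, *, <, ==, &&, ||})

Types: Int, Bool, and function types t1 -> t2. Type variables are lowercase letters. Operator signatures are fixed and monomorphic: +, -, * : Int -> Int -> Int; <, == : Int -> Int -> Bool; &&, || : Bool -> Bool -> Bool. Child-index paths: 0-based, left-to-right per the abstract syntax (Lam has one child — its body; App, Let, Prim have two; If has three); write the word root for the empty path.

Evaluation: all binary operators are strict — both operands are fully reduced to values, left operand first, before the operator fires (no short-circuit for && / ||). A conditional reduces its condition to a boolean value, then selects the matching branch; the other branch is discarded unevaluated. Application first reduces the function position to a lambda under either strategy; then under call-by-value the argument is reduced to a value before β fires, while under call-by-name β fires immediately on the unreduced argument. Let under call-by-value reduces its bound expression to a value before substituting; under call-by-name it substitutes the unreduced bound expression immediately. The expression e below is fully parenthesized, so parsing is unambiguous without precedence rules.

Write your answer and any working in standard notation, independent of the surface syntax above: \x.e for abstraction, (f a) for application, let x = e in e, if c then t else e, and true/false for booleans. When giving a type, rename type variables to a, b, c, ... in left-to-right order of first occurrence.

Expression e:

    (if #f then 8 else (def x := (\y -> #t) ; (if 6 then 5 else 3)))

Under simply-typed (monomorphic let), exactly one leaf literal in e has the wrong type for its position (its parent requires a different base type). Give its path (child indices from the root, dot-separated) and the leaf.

Working:
  unify Bool ~ Bool
\y._ : a -> Bool
let x : a -> Bool
  unify Int ~ Bool
  FAIL: mismatch Int ~ Bool

Answer: 2.1.0 : 6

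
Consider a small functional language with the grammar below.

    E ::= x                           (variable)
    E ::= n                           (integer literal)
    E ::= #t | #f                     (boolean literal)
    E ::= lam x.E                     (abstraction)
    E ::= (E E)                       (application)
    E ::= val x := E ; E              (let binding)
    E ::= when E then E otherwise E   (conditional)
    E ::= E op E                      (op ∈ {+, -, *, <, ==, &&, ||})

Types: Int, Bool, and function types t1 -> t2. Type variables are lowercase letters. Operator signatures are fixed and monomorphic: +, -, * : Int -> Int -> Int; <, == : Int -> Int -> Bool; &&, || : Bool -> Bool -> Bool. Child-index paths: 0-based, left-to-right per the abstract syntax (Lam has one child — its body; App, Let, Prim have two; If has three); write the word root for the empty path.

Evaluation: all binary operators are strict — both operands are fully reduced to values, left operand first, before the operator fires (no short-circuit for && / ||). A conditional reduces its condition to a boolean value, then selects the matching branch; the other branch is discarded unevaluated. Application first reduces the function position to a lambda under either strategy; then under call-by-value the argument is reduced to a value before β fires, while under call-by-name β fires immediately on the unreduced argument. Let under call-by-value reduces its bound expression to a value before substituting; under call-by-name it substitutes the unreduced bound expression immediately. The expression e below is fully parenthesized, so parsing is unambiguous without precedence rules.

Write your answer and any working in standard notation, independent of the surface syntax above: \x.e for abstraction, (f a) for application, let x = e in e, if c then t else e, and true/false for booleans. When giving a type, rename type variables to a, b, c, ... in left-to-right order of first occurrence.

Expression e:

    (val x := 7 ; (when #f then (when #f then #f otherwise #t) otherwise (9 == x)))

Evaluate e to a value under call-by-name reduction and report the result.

Trace:
step 0: (let x = 7 in (if false then (if false then false else true) else (9 == x)))
step 1: [let@root] (if false then (if false then false else true) else (9 == 7))
step 2: [if@root] (9 == 7)
step 3: [delta@root] false

Answer: false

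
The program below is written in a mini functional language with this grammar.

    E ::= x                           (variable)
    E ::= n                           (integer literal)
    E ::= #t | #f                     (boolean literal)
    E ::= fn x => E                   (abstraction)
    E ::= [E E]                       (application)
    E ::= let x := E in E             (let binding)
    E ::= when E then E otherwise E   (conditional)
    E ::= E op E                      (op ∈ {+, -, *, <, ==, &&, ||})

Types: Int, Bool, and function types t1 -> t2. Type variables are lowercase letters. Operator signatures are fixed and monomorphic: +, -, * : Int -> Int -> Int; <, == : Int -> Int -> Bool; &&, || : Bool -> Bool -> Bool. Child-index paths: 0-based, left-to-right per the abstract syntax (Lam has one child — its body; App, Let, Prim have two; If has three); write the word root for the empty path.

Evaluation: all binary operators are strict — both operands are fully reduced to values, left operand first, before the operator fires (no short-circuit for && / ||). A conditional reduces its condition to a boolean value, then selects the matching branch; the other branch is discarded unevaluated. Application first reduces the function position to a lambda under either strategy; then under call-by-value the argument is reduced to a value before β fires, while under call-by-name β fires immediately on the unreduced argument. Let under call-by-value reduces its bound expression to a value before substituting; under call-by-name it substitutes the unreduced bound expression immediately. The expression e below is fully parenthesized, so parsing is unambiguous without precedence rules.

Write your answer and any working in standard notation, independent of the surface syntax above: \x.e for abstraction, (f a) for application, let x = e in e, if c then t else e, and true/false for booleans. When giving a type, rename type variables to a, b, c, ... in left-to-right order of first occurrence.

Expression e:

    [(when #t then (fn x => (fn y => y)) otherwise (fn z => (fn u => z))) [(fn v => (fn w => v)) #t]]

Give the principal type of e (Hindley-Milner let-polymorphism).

Trace:
  unify Bool ~ Bool
y : b
\y._ : b -> b
\x._ : a -> b -> b
z : c
\u._ : d -> c
\z._ : c -> d -> c
  unify a -> b -> b ~ c -> d -> c
  unify a ~ c
  unify b -> b ~ d -> c
  unify b ~ d
  unify d ~ c
v : e
\w._ : f -> e
\v._ : e -> f -> e
  unify e -> f -> e ~ Bool -> g
  unify e ~ Bool
  unify f -> Bool ~ g
_ _ : f -> Bool
  unify c -> c -> c ~ (f -> Bool) -> h
  unify c ~ f -> Bool
  unify (f -> Bool) -> f -> Bool ~ h
_ _ : (f -> Bool) -> f -> Bool

Answer: (a -> Bool) -> a -> Bool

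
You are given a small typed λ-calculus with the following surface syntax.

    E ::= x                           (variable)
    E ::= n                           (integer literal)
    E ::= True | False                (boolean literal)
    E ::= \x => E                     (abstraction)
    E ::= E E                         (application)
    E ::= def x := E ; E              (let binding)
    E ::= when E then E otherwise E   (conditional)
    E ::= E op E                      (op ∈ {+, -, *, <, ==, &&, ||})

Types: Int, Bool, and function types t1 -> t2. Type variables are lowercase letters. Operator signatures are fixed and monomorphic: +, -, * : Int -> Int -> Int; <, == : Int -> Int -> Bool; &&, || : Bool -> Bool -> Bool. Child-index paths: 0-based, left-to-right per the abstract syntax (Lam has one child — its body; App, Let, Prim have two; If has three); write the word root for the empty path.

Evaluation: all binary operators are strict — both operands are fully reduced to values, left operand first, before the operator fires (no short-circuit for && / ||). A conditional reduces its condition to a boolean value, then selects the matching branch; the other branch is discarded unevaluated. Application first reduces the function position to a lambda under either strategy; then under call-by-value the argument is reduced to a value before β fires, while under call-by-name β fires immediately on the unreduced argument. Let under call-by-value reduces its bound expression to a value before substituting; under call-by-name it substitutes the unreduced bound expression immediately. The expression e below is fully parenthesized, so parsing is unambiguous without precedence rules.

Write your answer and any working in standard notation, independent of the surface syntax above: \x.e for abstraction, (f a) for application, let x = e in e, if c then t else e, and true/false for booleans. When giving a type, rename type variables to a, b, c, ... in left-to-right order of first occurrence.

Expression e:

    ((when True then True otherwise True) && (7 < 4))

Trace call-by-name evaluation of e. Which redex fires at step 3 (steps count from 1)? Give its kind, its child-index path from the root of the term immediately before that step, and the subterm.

Working:
step 0: ((if true then true else true) && (7 < 4))
step 1: [if@0] (true && (7 < 4))
step 2: [delta@1] (true && false)
step 3: [delta@root] false

Answer: delta at root : (true && false)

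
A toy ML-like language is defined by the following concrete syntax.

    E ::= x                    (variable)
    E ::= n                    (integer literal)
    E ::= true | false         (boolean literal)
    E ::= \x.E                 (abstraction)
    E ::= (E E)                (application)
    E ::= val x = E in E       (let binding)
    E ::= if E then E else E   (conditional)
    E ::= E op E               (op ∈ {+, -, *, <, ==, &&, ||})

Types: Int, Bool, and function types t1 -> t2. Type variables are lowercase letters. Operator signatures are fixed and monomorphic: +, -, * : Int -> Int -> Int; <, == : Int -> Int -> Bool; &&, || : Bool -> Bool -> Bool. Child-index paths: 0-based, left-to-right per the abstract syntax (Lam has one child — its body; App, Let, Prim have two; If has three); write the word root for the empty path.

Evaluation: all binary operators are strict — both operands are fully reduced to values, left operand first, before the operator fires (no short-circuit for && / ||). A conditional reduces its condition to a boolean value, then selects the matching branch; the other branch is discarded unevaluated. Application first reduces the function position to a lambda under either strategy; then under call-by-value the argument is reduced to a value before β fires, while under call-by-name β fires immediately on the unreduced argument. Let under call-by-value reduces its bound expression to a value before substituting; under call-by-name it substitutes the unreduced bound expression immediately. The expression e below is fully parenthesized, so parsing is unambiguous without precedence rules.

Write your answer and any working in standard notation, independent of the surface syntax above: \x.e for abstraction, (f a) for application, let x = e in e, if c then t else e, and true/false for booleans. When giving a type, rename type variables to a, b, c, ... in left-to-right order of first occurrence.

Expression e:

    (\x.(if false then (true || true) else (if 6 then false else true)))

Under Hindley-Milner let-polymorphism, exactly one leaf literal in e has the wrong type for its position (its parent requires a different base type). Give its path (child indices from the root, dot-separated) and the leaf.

Trace:
  unify Bool ~ Bool
  unify Bool ~ Bool
  unify Bool ~ Bool
  unify Int ~ Bool
  FAIL: mismatch Int ~ Bool

Answer: 0.2.0 : 6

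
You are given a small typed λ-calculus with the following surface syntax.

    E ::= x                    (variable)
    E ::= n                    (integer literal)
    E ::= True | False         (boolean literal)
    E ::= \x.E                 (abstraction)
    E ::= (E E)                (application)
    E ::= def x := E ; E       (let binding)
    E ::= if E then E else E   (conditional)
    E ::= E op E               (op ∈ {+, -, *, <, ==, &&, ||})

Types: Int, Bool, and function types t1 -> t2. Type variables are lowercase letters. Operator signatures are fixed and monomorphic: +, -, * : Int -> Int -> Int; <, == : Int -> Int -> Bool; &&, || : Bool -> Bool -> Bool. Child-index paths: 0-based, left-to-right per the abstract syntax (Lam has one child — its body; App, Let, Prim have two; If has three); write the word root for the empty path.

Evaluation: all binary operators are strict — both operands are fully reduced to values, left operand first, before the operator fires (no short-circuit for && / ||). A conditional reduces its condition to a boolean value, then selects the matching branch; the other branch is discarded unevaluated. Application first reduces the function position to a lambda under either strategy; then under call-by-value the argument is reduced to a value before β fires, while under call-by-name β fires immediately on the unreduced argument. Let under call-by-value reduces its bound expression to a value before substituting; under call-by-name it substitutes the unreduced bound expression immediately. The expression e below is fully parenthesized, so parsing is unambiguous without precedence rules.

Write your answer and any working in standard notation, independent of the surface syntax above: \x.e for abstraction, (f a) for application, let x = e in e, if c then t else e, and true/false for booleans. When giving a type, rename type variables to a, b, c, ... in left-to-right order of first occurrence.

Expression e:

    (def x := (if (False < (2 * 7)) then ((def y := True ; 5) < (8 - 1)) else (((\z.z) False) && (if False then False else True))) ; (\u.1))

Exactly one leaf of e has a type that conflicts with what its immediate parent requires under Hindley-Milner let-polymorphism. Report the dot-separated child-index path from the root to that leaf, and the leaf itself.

Derivation:
  unify Bool ~ Int
  FAIL: mismatch Bool ~ Int

Answer: 0.0.0 : false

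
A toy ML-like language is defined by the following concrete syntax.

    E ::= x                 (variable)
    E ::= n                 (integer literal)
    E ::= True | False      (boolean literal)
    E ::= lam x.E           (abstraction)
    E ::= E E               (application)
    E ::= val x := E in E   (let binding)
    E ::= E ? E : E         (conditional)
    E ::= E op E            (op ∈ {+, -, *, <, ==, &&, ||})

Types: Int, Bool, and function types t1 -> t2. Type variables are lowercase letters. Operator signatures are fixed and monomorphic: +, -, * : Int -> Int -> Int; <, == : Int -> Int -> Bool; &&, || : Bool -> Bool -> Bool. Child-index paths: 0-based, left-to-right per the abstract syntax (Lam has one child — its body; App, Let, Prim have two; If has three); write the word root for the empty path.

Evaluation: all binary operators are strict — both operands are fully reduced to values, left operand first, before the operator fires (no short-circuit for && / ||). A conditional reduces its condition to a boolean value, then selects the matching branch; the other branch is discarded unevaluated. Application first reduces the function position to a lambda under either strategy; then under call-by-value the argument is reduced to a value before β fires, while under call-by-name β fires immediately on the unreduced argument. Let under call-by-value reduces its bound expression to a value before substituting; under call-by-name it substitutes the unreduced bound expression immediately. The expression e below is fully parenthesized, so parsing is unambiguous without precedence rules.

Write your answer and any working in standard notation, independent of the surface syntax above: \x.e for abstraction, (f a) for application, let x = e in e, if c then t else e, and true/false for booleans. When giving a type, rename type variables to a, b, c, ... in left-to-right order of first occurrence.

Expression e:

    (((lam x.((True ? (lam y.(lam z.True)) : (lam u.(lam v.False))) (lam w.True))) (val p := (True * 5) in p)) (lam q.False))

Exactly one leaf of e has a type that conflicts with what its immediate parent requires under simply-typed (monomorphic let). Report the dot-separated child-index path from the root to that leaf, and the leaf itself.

Derivation:
  unify Bool ~ Bool
\z._ : c -> Bool
\y._ : b -> c -> Bool
\v._ : e -> Bool
\u._ : d -> e -> Bool
  unify b -> c -> Bool ~ d -> e -> Bool
  unify b ~ d
  unify c -> Bool ~ e -> Bool
  unify c ~ e
  unify Bool ~ Bool
\w._ : f -> Bool
  unify d -> e -> Bool ~ (f -> Bool) -> g
  unify d ~ f -> Bool
  unify e -> Bool ~ g
_ _ : e -> Bool
\x._ : a -> e -> Bool
  unify Bool ~ Int
  FAIL: mismatch Bool ~ Int

Answer: 0.1.0.0 : true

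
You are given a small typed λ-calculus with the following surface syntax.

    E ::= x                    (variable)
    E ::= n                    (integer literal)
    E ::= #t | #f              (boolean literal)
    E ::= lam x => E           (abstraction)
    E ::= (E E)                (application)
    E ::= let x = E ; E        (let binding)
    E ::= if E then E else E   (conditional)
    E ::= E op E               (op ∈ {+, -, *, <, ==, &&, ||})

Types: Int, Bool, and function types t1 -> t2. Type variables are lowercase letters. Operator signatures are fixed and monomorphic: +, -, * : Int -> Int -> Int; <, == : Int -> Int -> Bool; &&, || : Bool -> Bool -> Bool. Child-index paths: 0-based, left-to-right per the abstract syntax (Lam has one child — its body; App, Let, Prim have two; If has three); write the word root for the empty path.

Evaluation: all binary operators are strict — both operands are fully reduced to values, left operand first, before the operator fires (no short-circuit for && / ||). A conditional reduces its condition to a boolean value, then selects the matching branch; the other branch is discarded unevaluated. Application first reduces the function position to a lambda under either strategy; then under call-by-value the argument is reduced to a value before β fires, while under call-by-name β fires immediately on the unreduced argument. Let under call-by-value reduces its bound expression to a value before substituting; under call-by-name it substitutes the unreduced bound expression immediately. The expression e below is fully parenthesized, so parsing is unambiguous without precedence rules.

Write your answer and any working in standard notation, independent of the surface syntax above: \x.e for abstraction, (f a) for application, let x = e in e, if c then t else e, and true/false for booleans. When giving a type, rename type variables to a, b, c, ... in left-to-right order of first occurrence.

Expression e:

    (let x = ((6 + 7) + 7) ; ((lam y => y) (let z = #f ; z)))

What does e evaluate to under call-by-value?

Working:
step 0: (let x = ((6 + 7) + 7) in ((\y.y) (let z = false in z)))
step 1: [delta@0.0] (let x = (13 + 7) in ((\y.y) (let z = false in z)))
step 2: [delta@0] (let x = 20 in ((\y.y) (let z = false in z)))
step 3: [let@root] ((\y.y) (let z = false in z))
step 4: [let@1] ((\y.y) false)
step 5: [beta@root] false

Answer: false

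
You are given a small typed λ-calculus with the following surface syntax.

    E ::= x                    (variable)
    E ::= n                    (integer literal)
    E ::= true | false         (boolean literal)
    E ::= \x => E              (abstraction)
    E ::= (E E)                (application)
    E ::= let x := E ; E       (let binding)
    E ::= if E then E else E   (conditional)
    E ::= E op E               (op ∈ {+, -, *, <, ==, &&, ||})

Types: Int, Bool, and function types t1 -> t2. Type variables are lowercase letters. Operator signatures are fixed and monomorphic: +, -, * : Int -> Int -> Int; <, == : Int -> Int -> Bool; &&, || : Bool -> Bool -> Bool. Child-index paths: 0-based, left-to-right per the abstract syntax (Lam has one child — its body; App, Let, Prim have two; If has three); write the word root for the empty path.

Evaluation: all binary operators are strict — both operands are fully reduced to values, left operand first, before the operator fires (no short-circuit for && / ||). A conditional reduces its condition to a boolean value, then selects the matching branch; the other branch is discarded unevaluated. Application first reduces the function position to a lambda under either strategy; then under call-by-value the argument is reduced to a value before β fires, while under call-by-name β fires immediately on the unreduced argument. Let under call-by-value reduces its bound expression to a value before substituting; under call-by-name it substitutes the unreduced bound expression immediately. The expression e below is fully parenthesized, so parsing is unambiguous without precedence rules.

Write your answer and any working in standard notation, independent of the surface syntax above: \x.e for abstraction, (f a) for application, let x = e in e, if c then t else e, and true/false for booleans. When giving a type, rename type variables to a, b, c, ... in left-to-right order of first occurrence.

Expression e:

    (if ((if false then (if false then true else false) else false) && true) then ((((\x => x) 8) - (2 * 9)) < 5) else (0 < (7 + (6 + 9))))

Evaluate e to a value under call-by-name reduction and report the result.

Trace:
step 0: (if ((if false then (if false then true else false) else false) && true) then ((((\x.x) 8) - (2 * 9)) < 5) else (0 < (7 + (6 + 9))))
step 1: [if@0.0] (if (false && true) then ((((\x.x) 8) - (2 * 9)) < 5) else (0 < (7 + (6 + 9))))
step 2: [delta@0] (if false then ((((\x.x) 8) - (2 * 9)) < 5) else (0 < (7 + (6 + 9))))
step 3: [if@root] (0 < (7 + (6 + 9)))
step 4: [delta@1.1] (0 < (7 + 15))
step 5: [delta@1] (0 < 22)
step 6: [delta@root] true

Answer: true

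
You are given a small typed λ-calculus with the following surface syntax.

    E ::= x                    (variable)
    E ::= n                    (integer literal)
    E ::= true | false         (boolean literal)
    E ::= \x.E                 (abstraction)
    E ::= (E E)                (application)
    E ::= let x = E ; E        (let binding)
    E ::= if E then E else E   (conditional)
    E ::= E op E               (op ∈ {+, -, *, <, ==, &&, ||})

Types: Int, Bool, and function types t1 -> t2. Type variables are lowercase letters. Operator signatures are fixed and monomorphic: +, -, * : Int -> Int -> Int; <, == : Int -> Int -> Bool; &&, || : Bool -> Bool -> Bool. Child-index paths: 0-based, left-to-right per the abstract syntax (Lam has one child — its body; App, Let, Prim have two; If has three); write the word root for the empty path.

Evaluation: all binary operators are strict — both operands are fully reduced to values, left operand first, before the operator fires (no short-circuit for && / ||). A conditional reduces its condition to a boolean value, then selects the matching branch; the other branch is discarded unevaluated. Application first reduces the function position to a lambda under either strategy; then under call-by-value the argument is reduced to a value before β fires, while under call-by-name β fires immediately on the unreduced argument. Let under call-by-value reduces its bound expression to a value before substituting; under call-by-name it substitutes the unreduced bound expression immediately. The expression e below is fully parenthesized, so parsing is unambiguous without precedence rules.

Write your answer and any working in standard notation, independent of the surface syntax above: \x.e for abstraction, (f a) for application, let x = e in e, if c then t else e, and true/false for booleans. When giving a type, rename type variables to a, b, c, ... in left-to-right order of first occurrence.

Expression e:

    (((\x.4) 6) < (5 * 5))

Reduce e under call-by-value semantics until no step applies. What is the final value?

Answer: true

Working:
step 0: (((\x.4) 6) < (5 * 5))
step 1: [beta@0] (4 < (5 * 5))
step 2: [delta@1] (4 < 25)
step 3: [delta@root] true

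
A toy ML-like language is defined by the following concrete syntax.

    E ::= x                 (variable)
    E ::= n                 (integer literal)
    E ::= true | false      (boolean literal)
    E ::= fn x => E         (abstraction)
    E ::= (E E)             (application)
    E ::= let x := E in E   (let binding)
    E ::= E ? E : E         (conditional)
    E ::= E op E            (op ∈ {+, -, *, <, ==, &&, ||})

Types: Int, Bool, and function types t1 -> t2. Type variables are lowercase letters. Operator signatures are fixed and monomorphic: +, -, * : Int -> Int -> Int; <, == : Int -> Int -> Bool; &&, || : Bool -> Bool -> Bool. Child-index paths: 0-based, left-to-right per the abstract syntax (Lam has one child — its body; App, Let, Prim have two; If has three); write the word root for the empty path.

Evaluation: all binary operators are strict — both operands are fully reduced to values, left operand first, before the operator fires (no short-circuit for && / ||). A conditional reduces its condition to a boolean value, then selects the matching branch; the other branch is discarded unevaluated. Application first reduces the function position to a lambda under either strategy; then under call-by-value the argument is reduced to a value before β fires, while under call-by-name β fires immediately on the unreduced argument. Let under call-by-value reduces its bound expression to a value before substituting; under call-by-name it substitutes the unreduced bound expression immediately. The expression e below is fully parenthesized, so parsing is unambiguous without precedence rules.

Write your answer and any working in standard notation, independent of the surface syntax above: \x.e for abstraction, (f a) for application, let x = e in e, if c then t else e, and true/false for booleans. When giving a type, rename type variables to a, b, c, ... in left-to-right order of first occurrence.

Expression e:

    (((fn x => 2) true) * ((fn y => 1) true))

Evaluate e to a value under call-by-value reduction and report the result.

Answer: 2

Working:
step 0: (((\x.2) true) * ((\y.1) true))
step 1: [beta@0] (2 * ((\y.1) true))
step 2: [beta@1] (2 * 1)
step 3: [delta@root] 2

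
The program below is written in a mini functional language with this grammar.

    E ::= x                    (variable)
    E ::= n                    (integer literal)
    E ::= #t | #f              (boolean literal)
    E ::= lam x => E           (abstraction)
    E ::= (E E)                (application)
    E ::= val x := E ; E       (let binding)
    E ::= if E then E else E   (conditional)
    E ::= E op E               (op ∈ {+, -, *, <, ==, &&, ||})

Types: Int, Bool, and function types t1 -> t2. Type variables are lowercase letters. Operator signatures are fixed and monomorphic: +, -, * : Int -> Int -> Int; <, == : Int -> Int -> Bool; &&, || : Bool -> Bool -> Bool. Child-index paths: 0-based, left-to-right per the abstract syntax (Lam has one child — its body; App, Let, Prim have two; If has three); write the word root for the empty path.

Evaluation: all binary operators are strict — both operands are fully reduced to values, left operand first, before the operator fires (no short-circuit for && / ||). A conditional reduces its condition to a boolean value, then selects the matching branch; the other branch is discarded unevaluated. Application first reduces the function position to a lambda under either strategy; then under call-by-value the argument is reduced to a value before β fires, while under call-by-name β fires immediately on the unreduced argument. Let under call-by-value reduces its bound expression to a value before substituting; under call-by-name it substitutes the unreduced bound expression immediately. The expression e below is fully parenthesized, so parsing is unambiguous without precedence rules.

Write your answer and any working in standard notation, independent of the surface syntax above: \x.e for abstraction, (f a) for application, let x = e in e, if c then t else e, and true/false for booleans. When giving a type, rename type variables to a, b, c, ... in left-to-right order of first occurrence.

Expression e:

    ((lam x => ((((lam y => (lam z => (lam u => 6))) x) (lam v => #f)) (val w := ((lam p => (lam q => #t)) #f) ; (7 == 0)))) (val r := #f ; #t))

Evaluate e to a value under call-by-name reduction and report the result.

Trace:
step 0: ((\x.((((\y.(\z.(\u.6))) x) (\v.false)) (let w = ((\p.(\q.true)) false) in (7 == 0)))) (let r = false in true))
step 1: [beta@root] ((((\y.(\z.(\u.6))) (let r = false in true)) (\v.false)) (let w = ((\p.(\q.true)) false) in (7 == 0)))
step 2: [beta@0.0] (((\z.(\u.6)) (\v.false)) (let w = ((\p.(\q.true)) false) in (7 == 0)))
step 3: [beta@0] ((\u.6) (let w = ((\p.(\q.true)) false) in (7 == 0)))
step 4: [beta@root] 6

Answer: 6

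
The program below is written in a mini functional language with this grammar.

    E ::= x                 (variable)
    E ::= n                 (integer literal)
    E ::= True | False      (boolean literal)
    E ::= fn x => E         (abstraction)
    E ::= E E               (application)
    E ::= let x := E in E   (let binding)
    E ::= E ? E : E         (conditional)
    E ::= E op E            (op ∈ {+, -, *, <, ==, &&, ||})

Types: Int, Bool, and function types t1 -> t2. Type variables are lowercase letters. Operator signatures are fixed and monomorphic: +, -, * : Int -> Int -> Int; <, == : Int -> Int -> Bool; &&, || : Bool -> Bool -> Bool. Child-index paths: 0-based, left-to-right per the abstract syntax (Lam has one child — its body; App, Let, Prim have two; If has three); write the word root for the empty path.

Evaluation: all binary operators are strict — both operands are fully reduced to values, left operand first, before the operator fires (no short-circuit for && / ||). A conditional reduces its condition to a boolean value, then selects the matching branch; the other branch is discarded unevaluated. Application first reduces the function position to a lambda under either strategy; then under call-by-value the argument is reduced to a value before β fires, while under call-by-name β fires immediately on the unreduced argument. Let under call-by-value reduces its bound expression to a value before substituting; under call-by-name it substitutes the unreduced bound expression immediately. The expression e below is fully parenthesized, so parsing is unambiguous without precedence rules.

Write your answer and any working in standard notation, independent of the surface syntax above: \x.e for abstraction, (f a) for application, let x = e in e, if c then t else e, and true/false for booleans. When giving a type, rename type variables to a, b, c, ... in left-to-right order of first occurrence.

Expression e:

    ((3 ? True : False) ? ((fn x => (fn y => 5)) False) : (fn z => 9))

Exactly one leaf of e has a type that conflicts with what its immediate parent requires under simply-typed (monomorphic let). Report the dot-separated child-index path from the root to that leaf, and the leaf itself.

Answer: 0.0 : 3

Trace:
  unify Int ~ Bool
  FAIL: mismatch Int ~ Bool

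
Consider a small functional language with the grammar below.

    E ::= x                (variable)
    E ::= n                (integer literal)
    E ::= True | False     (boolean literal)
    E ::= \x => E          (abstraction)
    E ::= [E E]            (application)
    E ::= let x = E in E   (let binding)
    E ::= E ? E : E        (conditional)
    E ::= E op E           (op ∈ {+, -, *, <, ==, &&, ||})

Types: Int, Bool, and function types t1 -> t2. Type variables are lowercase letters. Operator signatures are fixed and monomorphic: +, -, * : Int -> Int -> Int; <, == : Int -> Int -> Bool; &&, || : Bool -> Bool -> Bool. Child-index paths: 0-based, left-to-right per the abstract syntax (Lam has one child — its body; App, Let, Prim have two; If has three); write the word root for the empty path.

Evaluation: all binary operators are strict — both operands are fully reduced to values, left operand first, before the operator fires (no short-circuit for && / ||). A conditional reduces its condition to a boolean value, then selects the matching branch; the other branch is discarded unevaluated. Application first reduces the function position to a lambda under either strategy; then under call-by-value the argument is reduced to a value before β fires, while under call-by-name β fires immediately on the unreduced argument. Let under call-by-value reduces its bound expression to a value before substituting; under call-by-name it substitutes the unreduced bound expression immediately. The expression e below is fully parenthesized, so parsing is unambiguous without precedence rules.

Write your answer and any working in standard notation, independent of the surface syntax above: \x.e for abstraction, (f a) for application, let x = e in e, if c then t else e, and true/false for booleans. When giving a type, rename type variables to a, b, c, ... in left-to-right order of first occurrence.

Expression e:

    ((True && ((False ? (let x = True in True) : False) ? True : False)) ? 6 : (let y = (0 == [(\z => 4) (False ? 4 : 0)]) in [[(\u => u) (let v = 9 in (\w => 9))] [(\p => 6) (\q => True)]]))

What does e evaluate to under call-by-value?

Answer: 9

Derivation:
step 0: (if (true && (if (if false then (let x = true in true) else false) then true else false)) then 6 else (let y = (0 == ((\z.4) (if false then 4 else 0))) in (((\u.u) (let v = 9 in (\w.9))) ((\p.6) (\q.true)))))
step 1: [if@0.1.0] (if (true && (if false then true else false)) then 6 else (let y = (0 == ((\z.4) (if false then 4 else 0))) in (((\u.u) (let v = 9 in (\w.9))) ((\p.6) (\q.true)))))
step 2: [if@0.1] (if (true && false) then 6 else (let y = (0 == ((\z.4) (if false then 4 else 0))) in (((\u.u) (let v = 9 in (\w.9))) ((\p.6) (\q.true)))))
step 3: [delta@0] (if false then 6 else (let y = (0 == ((\z.4) (if false then 4 else 0))) in (((\u.u) (let v = 9 in (\w.9))) ((\p.6) (\q.true)))))
step 4: [if@root] (let y = (0 == ((\z.4) (if false then 4 else 0))) in (((\u.u) (let v = 9 in (\w.9))) ((\p.6) (\q.true))))
step 5: [if@0.1.1] (let y = (0 == ((\z.4) 0)) in (((\u.u) (let v = 9 in (\w.9))) ((\p.6) (\q.true))))
step 6: [beta@0.1] (let y = (0 == 4) in (((\u.u) (let v = 9 in (\w.9))) ((\p.6) (\q.true))))
step 7: [delta@0] (let y = false in (((\u.u) (let v = 9 in (\w.9))) ((\p.6) (\q.true))))
step 8: [let@root] (((\u.u) (let v = 9 in (\w.9))) ((\p.6) (\q.true)))
step 9: [let@0.1] (((\u.u) (\w.9)) ((\p.6) (\q.true)))
step 10: [beta@0] ((\w.9) ((\p.6) (\q.true)))
step 11: [beta@1] ((\w.9) 6)
step 12: [beta@root] 9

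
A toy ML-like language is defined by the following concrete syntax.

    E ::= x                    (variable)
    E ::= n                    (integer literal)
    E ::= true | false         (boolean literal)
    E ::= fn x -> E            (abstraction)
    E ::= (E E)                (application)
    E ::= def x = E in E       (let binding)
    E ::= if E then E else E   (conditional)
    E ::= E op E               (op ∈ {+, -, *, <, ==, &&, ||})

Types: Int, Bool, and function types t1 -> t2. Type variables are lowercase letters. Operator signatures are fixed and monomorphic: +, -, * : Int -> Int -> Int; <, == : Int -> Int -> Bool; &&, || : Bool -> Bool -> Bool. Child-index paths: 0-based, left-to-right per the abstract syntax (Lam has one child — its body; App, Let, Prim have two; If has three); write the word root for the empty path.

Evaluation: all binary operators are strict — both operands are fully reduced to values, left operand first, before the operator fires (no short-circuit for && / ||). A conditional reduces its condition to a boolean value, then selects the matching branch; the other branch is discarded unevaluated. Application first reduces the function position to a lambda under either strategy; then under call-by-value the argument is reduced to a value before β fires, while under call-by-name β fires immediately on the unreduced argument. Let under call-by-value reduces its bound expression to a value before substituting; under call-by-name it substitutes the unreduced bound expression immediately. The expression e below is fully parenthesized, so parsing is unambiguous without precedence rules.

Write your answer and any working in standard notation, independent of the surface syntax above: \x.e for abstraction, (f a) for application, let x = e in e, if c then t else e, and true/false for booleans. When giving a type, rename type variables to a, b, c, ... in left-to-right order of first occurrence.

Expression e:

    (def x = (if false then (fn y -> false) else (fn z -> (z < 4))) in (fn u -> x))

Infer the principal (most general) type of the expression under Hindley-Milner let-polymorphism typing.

Answer: a -> Int -> Bool

Trace:
  unify Bool ~ Bool
\y._ : a -> Bool
z : b
  unify b ~ Int
  unify Int ~ Int
\z._ : Int -> Bool
  unify a -> Bool ~ Int -> Bool
  unify a ~ Int
  unify Bool ~ Bool
let x : Int -> Bool
x : Int -> Bool
\u._ : c -> Int -> Bool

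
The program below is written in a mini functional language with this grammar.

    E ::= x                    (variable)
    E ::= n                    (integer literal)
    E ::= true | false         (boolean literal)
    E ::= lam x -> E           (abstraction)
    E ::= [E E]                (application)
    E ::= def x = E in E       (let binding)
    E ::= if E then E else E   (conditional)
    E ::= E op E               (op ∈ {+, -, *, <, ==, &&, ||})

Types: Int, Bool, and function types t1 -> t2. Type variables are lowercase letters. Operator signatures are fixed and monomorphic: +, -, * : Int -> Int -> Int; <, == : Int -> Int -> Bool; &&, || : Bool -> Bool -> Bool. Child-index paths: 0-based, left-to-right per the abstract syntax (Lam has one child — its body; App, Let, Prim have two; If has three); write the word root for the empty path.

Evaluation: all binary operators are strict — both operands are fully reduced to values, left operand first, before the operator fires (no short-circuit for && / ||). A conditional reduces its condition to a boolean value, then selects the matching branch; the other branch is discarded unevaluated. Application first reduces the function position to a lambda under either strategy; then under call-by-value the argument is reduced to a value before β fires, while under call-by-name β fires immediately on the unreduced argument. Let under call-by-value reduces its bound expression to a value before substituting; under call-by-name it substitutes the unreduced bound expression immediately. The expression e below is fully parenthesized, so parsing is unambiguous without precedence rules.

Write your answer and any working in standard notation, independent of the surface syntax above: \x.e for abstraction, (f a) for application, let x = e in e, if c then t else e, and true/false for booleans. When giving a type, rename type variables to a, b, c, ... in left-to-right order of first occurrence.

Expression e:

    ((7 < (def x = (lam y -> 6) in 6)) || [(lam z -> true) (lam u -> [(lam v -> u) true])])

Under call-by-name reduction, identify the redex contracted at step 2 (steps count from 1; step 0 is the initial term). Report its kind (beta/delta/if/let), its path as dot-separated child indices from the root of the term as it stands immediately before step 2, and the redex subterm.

Answer: delta at 0 : (7 < 6)

Working:
step 0: ((7 < (let x = (\y.6) in 6)) || ((\z.true) (\u.((\v.u) true))))
step 1: [let@0.1] ((7 < 6) || ((\z.true) (\u.((\v.u) true))))
step 2: [delta@0] (false || ((\z.true) (\u.((\v.u) true))))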